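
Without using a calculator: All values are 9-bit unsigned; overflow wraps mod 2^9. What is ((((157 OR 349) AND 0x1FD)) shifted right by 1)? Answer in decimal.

157 = 010011101
349 = 101011101
→ OR → 111011101 = 477
0x1FD = 111111101
→ AND → 111011101 = 477
→ shifted right by 1 → 011101110 = 238

238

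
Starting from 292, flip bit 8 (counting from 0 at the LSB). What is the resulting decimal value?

36

x = 0100100100
bit 8 is currently 1; toggle it via x ^ (1 << 8) = x ^ 256
→ 0000100100 = 36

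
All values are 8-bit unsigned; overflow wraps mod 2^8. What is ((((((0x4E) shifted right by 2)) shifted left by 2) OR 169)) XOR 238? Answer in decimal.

3

0x4E = 01001110
→ shifted right by 2 → 00010011 = 19
→ shifted left by 2 (mod 2^8) → 01001100 = 76
169 = 10101001
→ OR → 11101101 = 237
238 = 11101110
→ XOR → 00000011 = 3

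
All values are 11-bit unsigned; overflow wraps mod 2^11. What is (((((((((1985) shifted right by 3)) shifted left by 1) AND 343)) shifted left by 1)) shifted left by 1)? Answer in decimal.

1344

1985 = 11111000001
→ shifted right by 3 → 00011111000 = 248
→ shifted left by 1 (mod 2^11) → 00111110000 = 496
343 = 00101010111
→ AND → 00101010000 = 336
→ shifted left by 1 (mod 2^11) → 01010100000 = 672
→ shifted left by 1 (mod 2^11) → 10101000000 = 1344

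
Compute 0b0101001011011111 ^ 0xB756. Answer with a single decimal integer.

a = 0101001011011111
0xB756 = 1011011101010110
XOR → 1110010110001001 = 58761

58761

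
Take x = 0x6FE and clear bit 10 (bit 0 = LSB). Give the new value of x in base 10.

766

x = 11011111110
bit 10 is currently 1; clear it via x & ~(1 << 10) = x & ~1024
→ 01011111110 = 766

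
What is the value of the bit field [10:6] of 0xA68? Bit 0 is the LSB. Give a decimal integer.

9

v = 000101001101000
Shift right by 6: 000101001
Mask low 5 bits: 01001 = 9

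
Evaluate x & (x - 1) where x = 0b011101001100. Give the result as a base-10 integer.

x = 11101001100 = 1868
x - 1 = 11101001011
AND   = 11101001000 = 1864
(x & (x - 1) clears the lowest set bit of x.)

1864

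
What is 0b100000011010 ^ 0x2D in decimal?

2103

a = 100000011010
0x2D = 000000101101
XOR → 100000110111 = 2103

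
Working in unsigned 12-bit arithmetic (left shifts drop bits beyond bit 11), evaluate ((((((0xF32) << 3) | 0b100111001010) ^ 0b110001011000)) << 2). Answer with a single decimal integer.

1544

0xF32 = 111100110010
→ << 3 (mod 2^12) → 100110010000 = 2448
0b100111001010 = 100111001010
→ | → 100111011010 = 2522
0b110001011000 = 110001011000
→ ^ → 010110000010 = 1410
→ << 2 (mod 2^12) → 011000001000 = 1544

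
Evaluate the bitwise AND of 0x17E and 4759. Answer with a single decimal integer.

22

0x17E = 0000101111110
4759 = 1001010010111
AND → 0000000010110 = 22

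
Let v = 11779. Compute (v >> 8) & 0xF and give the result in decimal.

v = 10111000000011
Shift right by 8: 101110
Mask low 4 bits: 1110 = 14

14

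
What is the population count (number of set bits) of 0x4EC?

6

0x4EC = 10011101100
Count the 1s: 1 + 1 + 1 + 1 + 1 + 1 = 6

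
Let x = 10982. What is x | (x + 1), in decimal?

10983

x = 10101011100110 = 10982
x + 1 = 10101011100111
OR    = 10101011100111 = 10983
(x | (x + 1) sets the lowest cleared bit.)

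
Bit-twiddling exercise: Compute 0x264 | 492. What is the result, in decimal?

0x264 = 1001100100
492 = 0111101100
 OR → 1111101100 = 1004

1004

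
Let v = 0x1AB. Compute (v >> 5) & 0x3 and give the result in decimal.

1

v = 110101011
Shift right by 5: 1101
Mask low 2 bits: 01 = 1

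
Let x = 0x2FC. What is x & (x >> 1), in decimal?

124

x = 1011111100 = 764
x>>1 = 0101111110
AND  = 0001111100 = 124
(x & (x >> 1) has a 1 wherever x has two consecutive 1 bits.)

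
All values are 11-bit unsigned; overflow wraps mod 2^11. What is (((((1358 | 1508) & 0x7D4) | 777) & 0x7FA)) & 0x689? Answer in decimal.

1358 = 10101001110
1508 = 10111100100
→ | → 10111101110 = 1518
0x7D4 = 11111010100
→ & → 10111000100 = 1476
777 = 01100001001
→ | → 11111001101 = 1997
0x7FA = 11111111010
→ & → 11111001000 = 1992
0x689 = 11010001001
→ & → 11010001000 = 1672

1672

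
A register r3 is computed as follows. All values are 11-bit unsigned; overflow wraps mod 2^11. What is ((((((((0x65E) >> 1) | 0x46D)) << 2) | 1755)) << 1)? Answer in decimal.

0x65E = 11001011110
→ >> 1 → 01100101111 = 815
0x46D = 10001101101
→ | → 11101101111 = 1903
→ << 2 (mod 2^11) → 10110111100 = 1468
1755 = 11011011011
→ | → 11111111111 = 2047
→ << 1 (mod 2^11) → 11111111110 = 2046

2046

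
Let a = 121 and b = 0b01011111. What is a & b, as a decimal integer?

89

121 = 1111001
b = 1011111
AND → 1011001 = 89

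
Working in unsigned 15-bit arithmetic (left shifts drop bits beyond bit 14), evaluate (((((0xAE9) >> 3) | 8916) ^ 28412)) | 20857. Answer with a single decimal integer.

0xAE9 = 000101011101001
→ >> 3 → 000000101011101 = 349
8916 = 010001011010100
→ | → 010001111011101 = 9181
28412 = 110111011111100
→ ^ → 100110100100001 = 19745
20857 = 101000101111001
→ | → 101110101111001 = 23929

23929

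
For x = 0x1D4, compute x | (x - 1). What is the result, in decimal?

471

x = 111010100 = 468
x - 1 = 111010011
OR    = 111010111 = 471
(x | (x - 1) sets all bits below the lowest set bit.)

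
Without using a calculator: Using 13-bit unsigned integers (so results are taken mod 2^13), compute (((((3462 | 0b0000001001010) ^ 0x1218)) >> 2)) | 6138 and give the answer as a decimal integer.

3462 = 0110110000110
0b0000001001010 = 0000001001010
→ | → 0110111001110 = 3534
0x1218 = 1001000011000
→ ^ → 1111111010110 = 8150
→ >> 2 → 0011111110101 = 2037
6138 = 1011111111010
→ | → 1011111111111 = 6143

6143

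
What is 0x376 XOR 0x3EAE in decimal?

0x376 = 00001101110110
0x3EAE = 11111010101110
XOR → 11110111011000 = 15832

15832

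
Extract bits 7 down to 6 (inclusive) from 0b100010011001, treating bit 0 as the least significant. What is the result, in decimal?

v = 100010011001
Shift right by 6: 100010
Mask low 2 bits: 10 = 2

2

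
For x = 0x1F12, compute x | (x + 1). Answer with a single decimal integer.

7955

x = 1111100010010 = 7954
x + 1 = 1111100010011
OR    = 1111100010011 = 7955
(x | (x + 1) sets the lowest cleared bit.)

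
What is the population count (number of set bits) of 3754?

7

3754 = 111010101010
Count the 1s: 1 + 1 + 1 + 1 + 1 + 1 + 1 = 7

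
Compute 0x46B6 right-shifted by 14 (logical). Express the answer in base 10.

1

0x46B6 = 100011010110110
shift right by 14 → 000000000000001 = 1
(equivalently, floor(18102 / 16384))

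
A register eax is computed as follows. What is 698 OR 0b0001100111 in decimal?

767

698 = 1010111010
b = 0001100111
 OR → 1011111111 = 767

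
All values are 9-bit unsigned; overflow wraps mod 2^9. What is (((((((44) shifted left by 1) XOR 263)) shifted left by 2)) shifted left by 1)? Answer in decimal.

44 = 000101100
→ shifted left by 1 (mod 2^9) → 001011000 = 88
263 = 100000111
→ XOR → 101011111 = 351
→ shifted left by 2 (mod 2^9) → 101111100 = 380
→ shifted left by 1 (mod 2^9) → 011111000 = 248

248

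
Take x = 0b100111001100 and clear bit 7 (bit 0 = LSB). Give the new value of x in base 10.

x = 100111001100
bit 7 is currently 1; clear it via x & ~(1 << 7) = x & ~128
→ 100101001100 = 2380

2380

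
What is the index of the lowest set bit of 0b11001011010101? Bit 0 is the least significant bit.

0

0b11001011010101 = 11001011010101
Trailing zeros: 0, so the lowest set bit is bit 0 (value 1).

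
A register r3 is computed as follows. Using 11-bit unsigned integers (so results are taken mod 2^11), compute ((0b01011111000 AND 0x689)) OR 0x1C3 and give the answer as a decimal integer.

0b01011111000 = 01011111000
0x689 = 11010001001
→ AND → 01010001000 = 648
0x1C3 = 00111000011
→ OR → 01111001011 = 971

971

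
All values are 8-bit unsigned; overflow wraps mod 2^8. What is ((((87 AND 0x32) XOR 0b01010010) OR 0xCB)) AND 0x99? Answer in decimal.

87 = 01010111
0x32 = 00110010
→ AND → 00010010 = 18
0b01010010 = 01010010
→ XOR → 01000000 = 64
0xCB = 11001011
→ OR → 11001011 = 203
0x99 = 10011001
→ AND → 10001001 = 137

137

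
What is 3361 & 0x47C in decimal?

3361 = 110100100001
0x47C = 010001111100
AND → 010000100000 = 1056

1056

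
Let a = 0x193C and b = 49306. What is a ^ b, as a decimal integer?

0x193C = 0001100100111100
49306 = 1100000010011010
XOR → 1101100110100110 = 55718

55718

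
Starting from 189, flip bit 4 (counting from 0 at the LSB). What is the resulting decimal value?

173

x = 010111101
bit 4 is currently 1; toggle it via x ^ (1 << 4) = x ^ 16
→ 010101101 = 173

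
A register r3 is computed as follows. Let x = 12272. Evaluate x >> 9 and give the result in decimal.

12272 = 10111111110000
shift right by 9 → 00000000010111 = 23
(equivalently, floor(12272 / 512))

23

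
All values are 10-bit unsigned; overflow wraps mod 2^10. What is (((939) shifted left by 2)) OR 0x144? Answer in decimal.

939 = 1110101011
→ shifted left by 2 (mod 2^10) → 1010101100 = 684
0x144 = 0101000100
→ OR → 1111101100 = 1004

1004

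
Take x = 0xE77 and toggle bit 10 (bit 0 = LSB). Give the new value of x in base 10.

x = 0111001110111
bit 10 is currently 1; toggle it via x ^ (1 << 10) = x ^ 1024
→ 0101001110111 = 2679

2679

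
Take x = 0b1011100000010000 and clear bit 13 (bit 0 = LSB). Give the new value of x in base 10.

38928

x = 1011100000010000
bit 13 is currently 1; clear it via x & ~(1 << 13) = x & ~8192
→ 1001100000010000 = 38928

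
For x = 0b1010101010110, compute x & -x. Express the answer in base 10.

2

x = 1010101010110 = 5462
-x (two's complement) = …0101010101010
AND   = 0000000000010 = 2
(x & -x isolates the lowest set bit of x.)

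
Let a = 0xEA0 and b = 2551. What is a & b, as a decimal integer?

2208

0xEA0 = 111010100000
2551 = 100111110111
AND → 100010100000 = 2208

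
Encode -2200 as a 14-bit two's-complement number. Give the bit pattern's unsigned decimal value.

14184

2200 in 14 bits: 00100010011000
Invert: 11011101100111
Add 1:  11011101101000 = 14184
(Check: 2^14 - 2200 = 16384 - 2200 = 14184.)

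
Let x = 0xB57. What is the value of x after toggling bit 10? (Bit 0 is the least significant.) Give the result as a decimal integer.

x = 0101101010111
bit 10 is currently 0; toggle it via x ^ (1 << 10) = x ^ 1024
→ 0111101010111 = 3927

3927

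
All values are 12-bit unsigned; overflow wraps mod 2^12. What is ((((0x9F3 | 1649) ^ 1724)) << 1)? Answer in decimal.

670

0x9F3 = 100111110011
1649 = 011001110001
→ | → 111111110011 = 4083
1724 = 011010111100
→ ^ → 100101001111 = 2383
→ << 1 (mod 2^12) → 001010011110 = 670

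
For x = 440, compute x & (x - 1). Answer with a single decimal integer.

432

x = 110111000 = 440
x - 1 = 110110111
AND   = 110110000 = 432
(x & (x - 1) clears the lowest set bit of x.)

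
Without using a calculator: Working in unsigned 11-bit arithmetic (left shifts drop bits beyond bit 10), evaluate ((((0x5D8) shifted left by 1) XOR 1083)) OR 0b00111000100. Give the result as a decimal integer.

1999

0x5D8 = 10111011000
→ shifted left by 1 (mod 2^11) → 01110110000 = 944
1083 = 10000111011
→ XOR → 11110001011 = 1931
0b00111000100 = 00111000100
→ OR → 11111001111 = 1999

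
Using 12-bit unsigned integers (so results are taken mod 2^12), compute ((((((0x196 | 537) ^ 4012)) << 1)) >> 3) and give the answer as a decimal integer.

0x196 = 000110010110
537 = 001000011001
→ | → 001110011111 = 927
4012 = 111110101100
→ ^ → 110000110011 = 3123
→ << 1 (mod 2^12) → 100001100110 = 2150
→ >> 3 → 000100001100 = 268

268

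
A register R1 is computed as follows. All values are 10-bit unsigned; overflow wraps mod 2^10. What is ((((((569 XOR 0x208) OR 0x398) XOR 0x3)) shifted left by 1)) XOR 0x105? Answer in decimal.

569 = 1000111001
0x208 = 1000001000
→ XOR → 0000110001 = 49
0x398 = 1110011000
→ OR → 1110111001 = 953
0x3 = 0000000011
→ XOR → 1110111010 = 954
→ shifted left by 1 (mod 2^10) → 1101110100 = 884
0x105 = 0100000101
→ XOR → 1001110001 = 625

625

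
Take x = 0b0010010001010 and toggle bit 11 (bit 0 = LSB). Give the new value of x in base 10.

x = 0010010001010
bit 11 is currently 0; toggle it via x ^ (1 << 11) = x ^ 2048
→ 0110010001010 = 3210

3210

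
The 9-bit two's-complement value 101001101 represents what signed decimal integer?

-179

pattern = 101001101 (MSB is 1 ⇒ negative)
Invert: 010110010, add 1 → 010110011 = 179, so the value is -179.
(Equivalently: 333 - 2^9 = 333 - 512 = -179.)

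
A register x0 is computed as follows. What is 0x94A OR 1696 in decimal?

4074

0x94A = 100101001010
1696 = 011010100000
 OR → 111111101010 = 4074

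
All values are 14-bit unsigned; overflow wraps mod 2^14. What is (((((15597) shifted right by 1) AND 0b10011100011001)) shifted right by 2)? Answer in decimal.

388

15597 = 11110011101101
→ shifted right by 1 → 01111001110110 = 7798
0b10011100011001 = 10011100011001
→ AND → 00011000010000 = 1552
→ shifted right by 2 → 00000110000100 = 388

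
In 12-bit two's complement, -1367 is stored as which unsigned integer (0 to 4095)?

1367 in 12 bits: 010101010111
Invert: 101010101000
Add 1:  101010101001 = 2729
(Check: 2^12 - 1367 = 4096 - 1367 = 2729.)

2729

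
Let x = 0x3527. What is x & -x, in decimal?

1

x = 11010100100111 = 13607
-x (two's complement) = …00101011011001
AND   = 00000000000001 = 1
(x & -x isolates the lowest set bit of x.)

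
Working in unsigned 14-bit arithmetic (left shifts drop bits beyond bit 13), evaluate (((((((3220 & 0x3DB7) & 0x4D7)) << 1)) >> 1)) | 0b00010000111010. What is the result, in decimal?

3220 = 00110010010100
0x3DB7 = 11110110110111
→ & → 00110010010100 = 3220
0x4D7 = 00010011010111
→ & → 00010010010100 = 1172
→ << 1 (mod 2^14) → 00100100101000 = 2344
→ >> 1 → 00010010010100 = 1172
0b00010000111010 = 00010000111010
→ | → 00010010111110 = 1214

1214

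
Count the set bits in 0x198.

4

0x198 = 110011000
Count the 1s: 1 + 1 + 1 + 1 = 4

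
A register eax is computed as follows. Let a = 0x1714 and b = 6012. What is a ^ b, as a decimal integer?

104

0x1714 = 1011100010100
6012 = 1011101111100
XOR → 0000001101000 = 104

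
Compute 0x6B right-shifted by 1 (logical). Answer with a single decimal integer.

53

0x6B = 1101011
shift right by 1 → 0110101 = 53
(equivalently, floor(107 / 2))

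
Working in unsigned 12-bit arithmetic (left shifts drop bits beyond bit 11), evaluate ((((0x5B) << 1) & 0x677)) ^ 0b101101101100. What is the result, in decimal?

0x5B = 000001011011
→ << 1 (mod 2^12) → 000010110110 = 182
0x677 = 011001110111
→ & → 000000110110 = 54
0b101101101100 = 101101101100
→ ^ → 101101011010 = 2906

2906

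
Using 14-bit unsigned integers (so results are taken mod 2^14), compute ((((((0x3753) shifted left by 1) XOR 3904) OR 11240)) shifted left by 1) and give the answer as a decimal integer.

0x3753 = 11011101010011
→ shifted left by 1 (mod 2^14) → 10111010100110 = 11942
3904 = 00111101000000
→ XOR → 10000111100110 = 8678
11240 = 10101111101000
→ OR → 10101111101110 = 11246
→ shifted left by 1 (mod 2^14) → 01011111011100 = 6108

6108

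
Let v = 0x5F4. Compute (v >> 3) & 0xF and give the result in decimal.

v = 10111110100
Shift right by 3: 10111110
Mask low 4 bits: 1110 = 14

14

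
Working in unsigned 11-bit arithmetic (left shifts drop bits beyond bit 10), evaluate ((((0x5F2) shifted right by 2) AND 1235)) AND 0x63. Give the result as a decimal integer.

64

0x5F2 = 10111110010
→ shifted right by 2 → 00101111100 = 380
1235 = 10011010011
→ AND → 00001010000 = 80
0x63 = 00001100011
→ AND → 00001000000 = 64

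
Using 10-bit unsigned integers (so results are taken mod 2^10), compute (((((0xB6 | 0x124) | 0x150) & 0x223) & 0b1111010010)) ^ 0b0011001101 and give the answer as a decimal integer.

0xB6 = 0010110110
0x124 = 0100100100
→ | → 0110110110 = 438
0x150 = 0101010000
→ | → 0111110110 = 502
0x223 = 1000100011
→ & → 0000100010 = 34
0b1111010010 = 1111010010
→ & → 0000000010 = 2
0b0011001101 = 0011001101
→ ^ → 0011001111 = 207

207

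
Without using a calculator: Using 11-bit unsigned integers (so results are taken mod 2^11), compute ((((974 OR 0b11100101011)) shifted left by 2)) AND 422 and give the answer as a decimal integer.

420

974 = 01111001110
0b11100101011 = 11100101011
→ OR → 11111101111 = 2031
→ shifted left by 2 (mod 2^11) → 11110111100 = 1980
422 = 00110100110
→ AND → 00110100100 = 420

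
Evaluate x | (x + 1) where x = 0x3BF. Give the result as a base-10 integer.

x = 1110111111 = 959
x + 1 = 1111000000
OR    = 1111111111 = 1023
(x | (x + 1) sets the lowest cleared bit.)

1023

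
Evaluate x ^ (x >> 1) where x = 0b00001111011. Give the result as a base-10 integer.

70

x = 1111011 = 123
x>>1 = 0111101
XOR  = 1000110 = 70
(x ^ (x >> 1) gives the standard binary-reflected Gray code of x.)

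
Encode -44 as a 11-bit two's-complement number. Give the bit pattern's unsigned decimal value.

2004

44 in 11 bits: 00000101100
Invert: 11111010011
Add 1:  11111010100 = 2004
(Check: 2^11 - 44 = 2048 - 44 = 2004.)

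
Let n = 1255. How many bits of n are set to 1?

7

1255 = 10011100111
Count the 1s: 1 + 1 + 1 + 1 + 1 + 1 + 1 = 7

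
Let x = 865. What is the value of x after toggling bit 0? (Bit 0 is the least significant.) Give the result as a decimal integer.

864

x = 001101100001
bit 0 is currently 1; toggle it via x ^ (1 << 0) = x ^ 1
→ 001101100000 = 864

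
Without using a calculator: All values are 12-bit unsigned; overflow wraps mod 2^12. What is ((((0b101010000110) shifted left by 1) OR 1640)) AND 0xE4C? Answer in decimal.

1612

0b101010000110 = 101010000110
→ shifted left by 1 (mod 2^12) → 010100001100 = 1292
1640 = 011001101000
→ OR → 011101101100 = 1900
0xE4C = 111001001100
→ AND → 011001001100 = 1612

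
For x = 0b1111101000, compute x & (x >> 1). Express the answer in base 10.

x = 1111101000 = 1000
x>>1 = 0111110100
AND  = 0111100000 = 480
(x & (x >> 1) has a 1 wherever x has two consecutive 1 bits.)

480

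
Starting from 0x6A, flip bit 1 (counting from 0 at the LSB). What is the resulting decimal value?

104

x = 000001101010
bit 1 is currently 1; toggle it via x ^ (1 << 1) = x ^ 2
→ 000001101000 = 104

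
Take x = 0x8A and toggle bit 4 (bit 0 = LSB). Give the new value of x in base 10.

154

x = 10001010
bit 4 is currently 0; toggle it via x ^ (1 << 4) = x ^ 16
→ 10011010 = 154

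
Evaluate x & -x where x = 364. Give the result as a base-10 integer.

x = 101101100 = 364
-x (two's complement) = …010010100
AND   = 000000100 = 4
(x & -x isolates the lowest set bit of x.)

4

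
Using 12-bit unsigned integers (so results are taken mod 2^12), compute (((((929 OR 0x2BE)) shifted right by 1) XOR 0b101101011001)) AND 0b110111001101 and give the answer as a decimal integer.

929 = 001110100001
0x2BE = 001010111110
→ OR → 001110111111 = 959
→ shifted right by 1 → 000111011111 = 479
0b101101011001 = 101101011001
→ XOR → 101010000110 = 2694
0b110111001101 = 110111001101
→ AND → 100010000100 = 2180

2180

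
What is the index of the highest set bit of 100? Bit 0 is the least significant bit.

100 = 1100100
The topmost 1 is at position 6 (since 2^6 = 64 ≤ 100 < 128).

6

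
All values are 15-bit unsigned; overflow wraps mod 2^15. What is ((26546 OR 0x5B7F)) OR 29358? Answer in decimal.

32767

26546 = 110011110110010
0x5B7F = 101101101111111
→ OR → 111111111111111 = 32767
29358 = 111001010101110
→ OR → 111111111111111 = 32767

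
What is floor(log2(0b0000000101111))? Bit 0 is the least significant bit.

0b0000000101111 = 101111
The topmost 1 is at position 5 (since 2^5 = 32 ≤ 47 < 64).

5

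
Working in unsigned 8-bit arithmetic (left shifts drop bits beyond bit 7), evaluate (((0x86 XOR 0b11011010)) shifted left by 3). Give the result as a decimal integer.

224

0x86 = 10000110
0b11011010 = 11011010
→ XOR → 01011100 = 92
→ shifted left by 3 (mod 2^8) → 11100000 = 224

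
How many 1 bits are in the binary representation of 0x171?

0x171 = 101110001
Count the 1s: 1 + 1 + 1 + 1 + 1 = 5

5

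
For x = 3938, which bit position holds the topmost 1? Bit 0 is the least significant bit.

3938 = 111101100010
The topmost 1 is at position 11 (since 2^11 = 2048 ≤ 3938 < 4096).

11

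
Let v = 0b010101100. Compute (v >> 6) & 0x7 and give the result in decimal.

2

v = 010101100
Shift right by 6: 010
Mask low 3 bits: 010 = 2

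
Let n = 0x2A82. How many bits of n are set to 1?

5

0x2A82 = 10101010000010
Count the 1s: 1 + 1 + 1 + 1 + 1 = 5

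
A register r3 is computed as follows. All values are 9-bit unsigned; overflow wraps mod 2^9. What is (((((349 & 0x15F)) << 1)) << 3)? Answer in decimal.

464

349 = 101011101
0x15F = 101011111
→ & → 101011101 = 349
→ << 1 (mod 2^9) → 010111010 = 186
→ << 3 (mod 2^9) → 111010000 = 464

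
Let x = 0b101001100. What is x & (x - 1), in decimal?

328

x = 101001100 = 332
x - 1 = 101001011
AND   = 101001000 = 328
(x & (x - 1) clears the lowest set bit of x.)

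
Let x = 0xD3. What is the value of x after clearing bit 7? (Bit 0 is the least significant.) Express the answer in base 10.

x = 0011010011
bit 7 is currently 1; clear it via x & ~(1 << 7) = x & ~128
→ 0001010011 = 83

83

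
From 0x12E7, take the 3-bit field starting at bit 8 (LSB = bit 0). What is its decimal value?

2

v = 01001011100111
Shift right by 8: 010010
Mask low 3 bits: 010 = 2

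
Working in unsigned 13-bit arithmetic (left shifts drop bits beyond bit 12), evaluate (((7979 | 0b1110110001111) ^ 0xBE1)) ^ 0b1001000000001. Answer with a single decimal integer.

7979 = 1111100101011
0b1110110001111 = 1110110001111
→ | → 1111110101111 = 8111
0xBE1 = 0101111100001
→ ^ → 1010001001110 = 5198
0b1001000000001 = 1001000000001
→ ^ → 0011001001111 = 1615

1615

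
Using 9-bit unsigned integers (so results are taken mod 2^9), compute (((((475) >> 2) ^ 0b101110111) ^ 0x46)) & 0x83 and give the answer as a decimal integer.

475 = 111011011
→ >> 2 → 001110110 = 118
0b101110111 = 101110111
→ ^ → 100000001 = 257
0x46 = 001000110
→ ^ → 101000111 = 327
0x83 = 010000011
→ & → 000000011 = 3

3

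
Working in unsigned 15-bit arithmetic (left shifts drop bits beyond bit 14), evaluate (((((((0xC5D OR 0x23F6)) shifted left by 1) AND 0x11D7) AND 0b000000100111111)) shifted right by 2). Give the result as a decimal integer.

0xC5D = 000110001011101
0x23F6 = 010001111110110
→ OR → 010111111111111 = 12287
→ shifted left by 1 (mod 2^15) → 101111111111110 = 24574
0x11D7 = 001000111010111
→ AND → 001000111010110 = 4566
0b000000100111111 = 000000100111111
→ AND → 000000100010110 = 278
→ shifted right by 2 → 000000001000101 = 69

69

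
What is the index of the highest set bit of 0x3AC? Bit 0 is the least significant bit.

9

0x3AC = 1110101100
The topmost 1 is at position 9 (since 2^9 = 512 ≤ 940 < 1024).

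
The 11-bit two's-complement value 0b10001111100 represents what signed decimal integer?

pattern = 10001111100 (MSB is 1 ⇒ negative)
Invert: 01110000011, add 1 → 01110000100 = 900, so the value is -900.
(Equivalently: 1148 - 2^11 = 1148 - 2048 = -900.)

-900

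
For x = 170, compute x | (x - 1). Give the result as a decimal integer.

171

x = 10101010 = 170
x - 1 = 10101001
OR    = 10101011 = 171
(x | (x - 1) sets all bits below the lowest set bit.)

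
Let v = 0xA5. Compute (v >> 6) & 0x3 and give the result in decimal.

v = 010100101
Shift right by 6: 010
Mask low 2 bits: 10 = 2

2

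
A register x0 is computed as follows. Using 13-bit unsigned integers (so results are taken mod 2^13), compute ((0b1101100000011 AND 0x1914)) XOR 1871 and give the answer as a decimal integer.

7759

0b1101100000011 = 1101100000011
0x1914 = 1100100010100
→ AND → 1100100000000 = 6400
1871 = 0011101001111
→ XOR → 1111001001111 = 7759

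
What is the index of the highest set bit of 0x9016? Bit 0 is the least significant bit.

0x9016 = 1001000000010110
The topmost 1 is at position 15 (since 2^15 = 32768 ≤ 36886 < 65536).

15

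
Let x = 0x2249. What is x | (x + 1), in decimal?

8779

x = 10001001001001 = 8777
x + 1 = 10001001001010
OR    = 10001001001011 = 8779
(x | (x + 1) sets the lowest cleared bit.)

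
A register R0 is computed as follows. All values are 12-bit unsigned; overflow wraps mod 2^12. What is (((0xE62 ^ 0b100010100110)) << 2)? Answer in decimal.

2832

0xE62 = 111001100010
0b100010100110 = 100010100110
→ ^ → 011011000100 = 1732
→ << 2 (mod 2^12) → 101100010000 = 2832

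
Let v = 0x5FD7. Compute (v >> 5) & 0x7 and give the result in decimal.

v = 101111111010111
Shift right by 5: 1011111110
Mask low 3 bits: 110 = 6

6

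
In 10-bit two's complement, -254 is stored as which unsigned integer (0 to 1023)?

770

254 in 10 bits: 0011111110
Invert: 1100000001
Add 1:  1100000010 = 770
(Check: 2^10 - 254 = 1024 - 254 = 770.)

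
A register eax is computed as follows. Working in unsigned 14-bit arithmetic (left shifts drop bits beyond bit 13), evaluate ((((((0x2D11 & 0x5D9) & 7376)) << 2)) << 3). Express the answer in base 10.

0x2D11 = 10110100010001
0x5D9 = 00010111011001
→ & → 00010100010001 = 1297
7376 = 01110011010000
→ & → 00010000010000 = 1040
→ << 2 (mod 2^14) → 01000001000000 = 4160
→ << 3 (mod 2^14) → 00001000000000 = 512

512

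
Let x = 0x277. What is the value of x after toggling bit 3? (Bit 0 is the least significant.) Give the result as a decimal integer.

639

x = 001001110111
bit 3 is currently 0; toggle it via x ^ (1 << 3) = x ^ 8
→ 001001111111 = 639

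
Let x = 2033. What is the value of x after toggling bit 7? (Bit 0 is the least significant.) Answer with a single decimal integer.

1905

x = 011111110001
bit 7 is currently 1; toggle it via x ^ (1 << 7) = x ^ 128
→ 011101110001 = 1905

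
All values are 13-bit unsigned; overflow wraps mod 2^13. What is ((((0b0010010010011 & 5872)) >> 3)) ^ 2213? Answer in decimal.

2103

0b0010010010011 = 0010010010011
5872 = 1011011110000
→ & → 0010010010000 = 1168
→ >> 3 → 0000010010010 = 146
2213 = 0100010100101
→ ^ → 0100000110111 = 2103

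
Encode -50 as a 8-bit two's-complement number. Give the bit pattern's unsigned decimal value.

206

50 in 8 bits: 00110010
Invert: 11001101
Add 1:  11001110 = 206
(Check: 2^8 - 50 = 256 - 50 = 206.)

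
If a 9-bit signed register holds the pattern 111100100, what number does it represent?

pattern = 111100100 (MSB is 1 ⇒ negative)
Invert: 000011011, add 1 → 000011100 = 28, so the value is -28.
(Equivalently: 484 - 2^9 = 484 - 512 = -28.)

-28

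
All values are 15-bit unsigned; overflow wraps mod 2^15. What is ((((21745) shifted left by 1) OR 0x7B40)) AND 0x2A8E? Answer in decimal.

10882

21745 = 101010011110001
→ shifted left by 1 (mod 2^15) → 010100111100010 = 10722
0x7B40 = 111101101000000
→ OR → 111101111100010 = 31714
0x2A8E = 010101010001110
→ AND → 010101010000010 = 10882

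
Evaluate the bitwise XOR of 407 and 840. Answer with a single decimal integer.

407 = 0110010111
840 = 1101001000
XOR → 1011011111 = 735

735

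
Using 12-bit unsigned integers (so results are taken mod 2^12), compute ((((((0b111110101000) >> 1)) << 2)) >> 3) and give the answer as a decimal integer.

0b111110101000 = 111110101000
→ >> 1 → 011111010100 = 2004
→ << 2 (mod 2^12) → 111101010000 = 3920
→ >> 3 → 000111101010 = 490

490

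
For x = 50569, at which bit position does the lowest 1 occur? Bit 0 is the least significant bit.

0

50569 = 1100010110001001
Trailing zeros: 0, so the lowest set bit is bit 0 (value 1).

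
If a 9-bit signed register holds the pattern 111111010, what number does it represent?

-6

pattern = 111111010 (MSB is 1 ⇒ negative)
Invert: 000000101, add 1 → 000000110 = 6, so the value is -6.
(Equivalently: 506 - 2^9 = 506 - 512 = -6.)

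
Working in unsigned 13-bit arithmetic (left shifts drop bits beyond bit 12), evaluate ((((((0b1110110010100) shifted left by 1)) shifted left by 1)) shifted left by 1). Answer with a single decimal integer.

3232

0b1110110010100 = 1110110010100
→ shifted left by 1 (mod 2^13) → 1101100101000 = 6952
→ shifted left by 1 (mod 2^13) → 1011001010000 = 5712
→ shifted left by 1 (mod 2^13) → 0110010100000 = 3232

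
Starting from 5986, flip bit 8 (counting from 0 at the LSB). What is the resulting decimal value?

x = 01011101100010
bit 8 is currently 1; toggle it via x ^ (1 << 8) = x ^ 256
→ 01011001100010 = 5730

5730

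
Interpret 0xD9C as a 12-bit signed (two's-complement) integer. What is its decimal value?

pattern = 110110011100 (MSB is 1 ⇒ negative)
Invert: 001001100011, add 1 → 001001100100 = 612, so the value is -612.
(Equivalently: 3484 - 2^12 = 3484 - 4096 = -612.)

-612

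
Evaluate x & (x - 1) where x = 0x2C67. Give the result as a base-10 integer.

x = 10110001100111 = 11367
x - 1 = 10110001100110
AND   = 10110001100110 = 11366
(x & (x - 1) clears the lowest set bit of x.)

11366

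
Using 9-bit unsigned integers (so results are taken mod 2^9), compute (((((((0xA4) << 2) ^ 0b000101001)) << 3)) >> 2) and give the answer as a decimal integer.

114

0xA4 = 010100100
→ << 2 (mod 2^9) → 010010000 = 144
0b000101001 = 000101001
→ ^ → 010111001 = 185
→ << 3 (mod 2^9) → 111001000 = 456
→ >> 2 → 001110010 = 114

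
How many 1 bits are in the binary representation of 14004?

8

14004 = 11011010110100
Count the 1s: 1 + 1 + 1 + 1 + 1 + 1 + 1 + 1 = 8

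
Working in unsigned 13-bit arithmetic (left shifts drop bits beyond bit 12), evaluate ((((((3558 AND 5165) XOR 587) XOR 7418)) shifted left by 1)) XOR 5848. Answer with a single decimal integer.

3558 = 0110111100110
5165 = 1010000101101
→ AND → 0010000100100 = 1060
587 = 0001001001011
→ XOR → 0011001101111 = 1647
7418 = 1110011111010
→ XOR → 1101010010101 = 6805
→ shifted left by 1 (mod 2^13) → 1010100101010 = 5418
5848 = 1011011011000
→ XOR → 0001111110010 = 1010

1010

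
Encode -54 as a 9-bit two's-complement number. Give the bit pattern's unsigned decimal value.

54 in 9 bits: 000110110
Invert: 111001001
Add 1:  111001010 = 458
(Check: 2^9 - 54 = 512 - 54 = 458.)

458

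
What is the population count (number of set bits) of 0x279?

6

0x279 = 1001111001
Count the 1s: 1 + 1 + 1 + 1 + 1 + 1 = 6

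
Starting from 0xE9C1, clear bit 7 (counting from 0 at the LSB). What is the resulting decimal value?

x = 1110100111000001
bit 7 is currently 1; clear it via x & ~(1 << 7) = x & ~128
→ 1110100101000001 = 59713

59713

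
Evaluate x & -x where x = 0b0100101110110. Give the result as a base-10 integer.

x = 100101110110 = 2422
-x (two's complement) = …011010001010
AND   = 000000000010 = 2
(x & -x isolates the lowest set bit of x.)

2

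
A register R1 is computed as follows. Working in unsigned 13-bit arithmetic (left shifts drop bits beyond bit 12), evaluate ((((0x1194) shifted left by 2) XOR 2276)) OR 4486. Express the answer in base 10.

8118

0x1194 = 1000110010100
→ shifted left by 2 (mod 2^13) → 0011001010000 = 1616
2276 = 0100011100100
→ XOR → 0111010110100 = 3764
4486 = 1000110000110
→ OR → 1111110110110 = 8118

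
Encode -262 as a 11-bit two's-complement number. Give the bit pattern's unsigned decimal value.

1786

262 in 11 bits: 00100000110
Invert: 11011111001
Add 1:  11011111010 = 1786
(Check: 2^11 - 262 = 2048 - 262 = 1786.)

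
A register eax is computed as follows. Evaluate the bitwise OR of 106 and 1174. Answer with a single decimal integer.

106 = 00001101010
1174 = 10010010110
 OR → 10011111110 = 1278

1278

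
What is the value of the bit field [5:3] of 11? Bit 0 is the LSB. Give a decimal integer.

1

v = 000001011
Shift right by 3: 000001
Mask low 3 bits: 001 = 1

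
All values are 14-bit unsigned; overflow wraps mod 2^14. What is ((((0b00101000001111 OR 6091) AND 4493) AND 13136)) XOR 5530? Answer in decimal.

1178

0b00101000001111 = 00101000001111
6091 = 01011111001011
→ OR → 01111111001111 = 8143
4493 = 01000110001101
→ AND → 01000110001101 = 4493
13136 = 11001101010000
→ AND → 01000100000000 = 4352
5530 = 01010110011010
→ XOR → 00010010011010 = 1178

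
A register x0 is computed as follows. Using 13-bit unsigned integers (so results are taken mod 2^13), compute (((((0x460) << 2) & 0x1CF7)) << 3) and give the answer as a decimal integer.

1024

0x460 = 0010001100000
→ << 2 (mod 2^13) → 1000110000000 = 4480
0x1CF7 = 1110011110111
→ & → 1000010000000 = 4224
→ << 3 (mod 2^13) → 0010000000000 = 1024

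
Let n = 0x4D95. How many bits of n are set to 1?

0x4D95 = 100110110010101
Count the 1s: 1 + 1 + 1 + 1 + 1 + 1 + 1 + 1 = 8

8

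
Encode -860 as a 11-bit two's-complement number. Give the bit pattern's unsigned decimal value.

1188

860 in 11 bits: 01101011100
Invert: 10010100011
Add 1:  10010100100 = 1188
(Check: 2^11 - 860 = 2048 - 860 = 1188.)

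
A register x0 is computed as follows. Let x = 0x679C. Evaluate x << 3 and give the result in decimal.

0x679C = 000110011110011100
shift left by 3 → 110011110011100000 = 212192
(equivalently, 26524 × 2^3 = 26524 × 8)

212192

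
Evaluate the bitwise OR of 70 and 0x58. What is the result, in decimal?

70 = 1000110
0x58 = 1011000
 OR → 1011110 = 94

94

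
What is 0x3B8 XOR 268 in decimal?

0x3B8 = 1110111000
268 = 0100001100
XOR → 1010110100 = 692

692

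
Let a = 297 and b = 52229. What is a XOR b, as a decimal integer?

52524

297 = 0000000100101001
52229 = 1100110000000101
XOR → 1100110100101100 = 52524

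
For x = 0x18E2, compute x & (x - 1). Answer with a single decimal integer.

x = 1100011100010 = 6370
x - 1 = 1100011100001
AND   = 1100011100000 = 6368
(x & (x - 1) clears the lowest set bit of x.)

6368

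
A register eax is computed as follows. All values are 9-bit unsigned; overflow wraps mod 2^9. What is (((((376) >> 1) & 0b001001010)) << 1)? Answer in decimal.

16

376 = 101111000
→ >> 1 → 010111100 = 188
0b001001010 = 001001010
→ & → 000001000 = 8
→ << 1 (mod 2^9) → 000010000 = 16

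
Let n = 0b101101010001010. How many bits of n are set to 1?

n = 101101010001010
Count the 1s: 1 + 1 + 1 + 1 + 1 + 1 + 1 = 7

7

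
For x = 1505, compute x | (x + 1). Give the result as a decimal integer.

1507

x = 10111100001 = 1505
x + 1 = 10111100010
OR    = 10111100011 = 1507
(x | (x + 1) sets the lowest cleared bit.)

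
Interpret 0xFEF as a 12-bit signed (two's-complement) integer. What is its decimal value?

-17

pattern = 111111101111 (MSB is 1 ⇒ negative)
Invert: 000000010000, add 1 → 000000010001 = 17, so the value is -17.
(Equivalently: 4079 - 2^12 = 4079 - 4096 = -17.)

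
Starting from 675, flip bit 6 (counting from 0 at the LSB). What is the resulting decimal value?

739

x = 1010100011
bit 6 is currently 0; toggle it via x ^ (1 << 6) = x ^ 64
→ 1011100011 = 739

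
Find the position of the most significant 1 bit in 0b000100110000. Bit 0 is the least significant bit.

0b000100110000 = 100110000
The topmost 1 is at position 8 (since 2^8 = 256 ≤ 304 < 512).

8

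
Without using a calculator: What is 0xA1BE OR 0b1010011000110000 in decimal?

42942

0xA1BE = 1010000110111110
b = 1010011000110000
 OR → 1010011110111110 = 42942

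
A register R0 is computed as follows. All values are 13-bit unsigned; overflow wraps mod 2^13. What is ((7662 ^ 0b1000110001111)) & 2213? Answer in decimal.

7662 = 1110111101110
0b1000110001111 = 1000110001111
→ ^ → 0110001100001 = 3169
2213 = 0100010100101
→ & → 0100000100001 = 2081

2081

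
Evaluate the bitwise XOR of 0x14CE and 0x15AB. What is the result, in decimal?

0x14CE = 1010011001110
0x15AB = 1010110101011
XOR → 0000101100101 = 357

357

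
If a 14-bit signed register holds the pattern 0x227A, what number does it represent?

-7558

pattern = 10001001111010 (MSB is 1 ⇒ negative)
Invert: 01110110000101, add 1 → 01110110000110 = 7558, so the value is -7558.
(Equivalently: 8826 - 2^14 = 8826 - 16384 = -7558.)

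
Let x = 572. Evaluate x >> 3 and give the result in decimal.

572 = 1000111100
shift right by 3 → 0001000111 = 71
(equivalently, floor(572 / 8))

71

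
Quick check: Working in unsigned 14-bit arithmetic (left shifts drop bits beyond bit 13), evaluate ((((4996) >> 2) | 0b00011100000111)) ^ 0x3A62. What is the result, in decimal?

15749

4996 = 01001110000100
→ >> 2 → 00010011100001 = 1249
0b00011100000111 = 00011100000111
→ | → 00011111100111 = 2023
0x3A62 = 11101001100010
→ ^ → 11110110000101 = 15749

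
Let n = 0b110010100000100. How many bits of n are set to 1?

n = 110010100000100
Count the 1s: 1 + 1 + 1 + 1 + 1 = 5

5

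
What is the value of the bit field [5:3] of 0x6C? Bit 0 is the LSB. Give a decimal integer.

v = 001101100
Shift right by 3: 001101
Mask low 3 bits: 101 = 5

5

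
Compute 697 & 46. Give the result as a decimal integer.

40

697 = 1010111001
46 = 0000101110
AND → 0000101000 = 40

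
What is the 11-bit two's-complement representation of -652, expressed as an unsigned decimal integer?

652 in 11 bits: 01010001100
Invert: 10101110011
Add 1:  10101110100 = 1396
(Check: 2^11 - 652 = 2048 - 652 = 1396.)

1396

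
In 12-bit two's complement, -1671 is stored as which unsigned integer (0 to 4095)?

2425

1671 in 12 bits: 011010000111
Invert: 100101111000
Add 1:  100101111001 = 2425
(Check: 2^12 - 1671 = 4096 - 1671 = 2425.)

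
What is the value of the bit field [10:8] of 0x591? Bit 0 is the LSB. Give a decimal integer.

5

v = 10110010001
Shift right by 8: 101
Mask low 3 bits: 101 = 5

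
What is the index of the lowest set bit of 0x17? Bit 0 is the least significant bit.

0x17 = 10111
Trailing zeros: 0, so the lowest set bit is bit 0 (value 1).

0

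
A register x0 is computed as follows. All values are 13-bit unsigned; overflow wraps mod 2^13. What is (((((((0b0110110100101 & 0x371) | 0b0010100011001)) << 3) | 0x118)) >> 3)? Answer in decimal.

315

0b0110110100101 = 0110110100101
0x371 = 0001101110001
→ & → 0000100100001 = 289
0b0010100011001 = 0010100011001
→ | → 0010100111001 = 1337
→ << 3 (mod 2^13) → 0100111001000 = 2504
0x118 = 0000100011000
→ | → 0100111011000 = 2520
→ >> 3 → 0000100111011 = 315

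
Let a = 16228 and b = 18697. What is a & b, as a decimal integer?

2304

16228 = 011111101100100
18697 = 100100100001001
AND → 000100100000000 = 2304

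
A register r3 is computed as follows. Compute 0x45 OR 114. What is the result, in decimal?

119

0x45 = 1000101
114 = 1110010
 OR → 1110111 = 119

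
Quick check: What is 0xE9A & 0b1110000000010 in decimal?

0xE9A = 0111010011010
b = 1110000000010
AND → 0110000000010 = 3074

3074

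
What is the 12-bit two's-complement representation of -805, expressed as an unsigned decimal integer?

3291

805 in 12 bits: 001100100101
Invert: 110011011010
Add 1:  110011011011 = 3291
(Check: 2^12 - 805 = 4096 - 805 = 3291.)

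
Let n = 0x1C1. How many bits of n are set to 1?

0x1C1 = 111000001
Count the 1s: 1 + 1 + 1 + 1 = 4

4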